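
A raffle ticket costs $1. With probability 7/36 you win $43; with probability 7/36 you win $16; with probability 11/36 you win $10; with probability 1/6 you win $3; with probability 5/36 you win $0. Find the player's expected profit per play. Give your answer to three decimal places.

14.028

E[payout] = 43·7/36 + 16·7/36 + 10·11/36 + 3·1/6 + 0·5/36
 = 301/36 + 28/9 + 55/18 + 1/2 + 0
 = 541/36
Net = 541/36 - 1 = 505/36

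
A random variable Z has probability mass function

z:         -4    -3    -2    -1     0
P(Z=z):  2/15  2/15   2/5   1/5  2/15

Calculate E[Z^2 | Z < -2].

P(Z < -2) = 2/15 + 2/15 = 4/15.
E[Z^2 | Z < -2] = [16·2/15 + 9·2/15] / (4/15)
 = 10/3 / (4/15)
 = 25/2

12.5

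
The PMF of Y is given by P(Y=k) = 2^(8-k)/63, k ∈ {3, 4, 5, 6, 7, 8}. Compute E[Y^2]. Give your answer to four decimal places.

E[Y^2] = Σ y^2·P(Y=y)
 = 9·32/63 + 16·16/63 + 25·8/63 + 36·4/63 + 49·2/63 + 64·1/63
 = 32/7 + 256/63 + 200/63 + 16/7 + 14/9 + 64/63
 = 50/3

16.6667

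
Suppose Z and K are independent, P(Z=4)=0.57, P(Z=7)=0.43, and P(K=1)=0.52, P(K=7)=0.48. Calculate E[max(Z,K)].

6.1108

E[max(Z,K)] = Σ_z Σ_k max(z,k) · P(Z=z)P(K=k)
 = 4·0.2964 + 7·0.2736 + 7·0.2236 + 7·0.2064
 = 1.1856 + 1.9152 + 1.5652 + 1.4448
 = 6.1108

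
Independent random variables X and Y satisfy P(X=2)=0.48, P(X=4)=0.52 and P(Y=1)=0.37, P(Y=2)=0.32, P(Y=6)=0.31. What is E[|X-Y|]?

2.0052

E[|X-Y|] = Σ_x Σ_y |x-y| · P(X=x)P(Y=y)
 = 1·0.1776 + 0·0.1536 + 4·0.1488 + 3·0.1924 + 2·0.1664 + 2·0.1612
 = 0.1776 + 0 + 0.5952 + 0.5772 + 0.3328 + 0.3224
 = 2.0052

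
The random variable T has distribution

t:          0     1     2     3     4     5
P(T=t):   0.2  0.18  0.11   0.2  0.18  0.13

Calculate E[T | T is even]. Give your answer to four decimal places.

1.9184

P(T is even) = 0.2 + 0.11 + 0.18 = 0.49.
E[T | T is even] = [0·0.2 + 2·0.11 + 4·0.18] / 0.49
 = 0.94 / 0.49
 = 94/49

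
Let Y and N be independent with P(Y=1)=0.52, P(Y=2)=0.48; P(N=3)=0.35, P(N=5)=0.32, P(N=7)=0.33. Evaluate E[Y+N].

E[Y+N] = Σ_y Σ_n (y+n) · P(Y=y)P(N=n)
 = 4·0.182 + 6·0.1664 + 8·0.1716 + 5·0.168 + 7·0.1536 + 9·0.1584
 = 0.728 + 0.9984 + 1.3728 + 0.84 + 1.0752 + 1.4256
 = 6.44

6.44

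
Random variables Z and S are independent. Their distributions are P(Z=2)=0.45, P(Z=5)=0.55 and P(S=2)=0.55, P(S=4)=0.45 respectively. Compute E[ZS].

E[ZS] = Σ_z Σ_s zs · P(Z=z)P(S=s)
 = 4·0.2475 + 8·0.2025 + 10·0.3025 + 20·0.2475
 = 0.99 + 1.62 + 3.025 + 4.95
 = 10.585

10.585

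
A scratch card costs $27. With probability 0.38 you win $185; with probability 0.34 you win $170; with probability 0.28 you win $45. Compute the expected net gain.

113.7

E[payout] = 185·0.38 + 170·0.34 + 45·0.28
 = 70.3 + 57.8 + 12.6
 = 140.7
Net = 140.7 - 27 = 113.7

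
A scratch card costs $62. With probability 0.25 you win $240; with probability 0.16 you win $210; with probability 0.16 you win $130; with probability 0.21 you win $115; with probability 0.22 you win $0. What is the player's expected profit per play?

76.55

E[payout] = 240·0.25 + 210·0.16 + 130·0.16 + 115·0.21 + 0·0.22
 = 60 + 33.6 + 20.8 + 24.15 + 0
 = 138.55
Net = 138.55 - 62 = 76.55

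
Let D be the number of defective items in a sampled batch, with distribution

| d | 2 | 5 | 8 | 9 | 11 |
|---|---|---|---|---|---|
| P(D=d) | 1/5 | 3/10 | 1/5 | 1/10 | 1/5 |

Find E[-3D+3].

-16.8

E[-3D+3] = Σ (-3d+3)·P(D=d)
 = (-3)·1/5 + (-12)·3/10 + (-21)·1/5 + (-24)·1/10 + (-30)·1/5
 = (-3/5) + (-18/5) + (-21/5) + (-12/5) + (-6)
 = -84/5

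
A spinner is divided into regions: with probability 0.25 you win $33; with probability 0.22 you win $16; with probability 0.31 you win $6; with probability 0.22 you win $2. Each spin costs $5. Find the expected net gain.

E[payout] = 33·0.25 + 16·0.22 + 6·0.31 + 2·0.22
 = 8.25 + 3.52 + 1.86 + 0.44
 = 14.07
Net = 14.07 - 5 = 9.07

9.07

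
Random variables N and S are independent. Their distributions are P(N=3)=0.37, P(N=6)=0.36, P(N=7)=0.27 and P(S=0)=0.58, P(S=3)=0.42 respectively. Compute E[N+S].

E[N+S] = Σ_n Σ_s (n+s) · P(N=n)P(S=s)
 = 3·0.2146 + 6·0.1554 + 6·0.2088 + 9·0.1512 + 7·0.1566 + 10·0.1134
 = 0.6438 + 0.9324 + 1.2528 + 1.3608 + 1.0962 + 1.134
 = 6.42

6.42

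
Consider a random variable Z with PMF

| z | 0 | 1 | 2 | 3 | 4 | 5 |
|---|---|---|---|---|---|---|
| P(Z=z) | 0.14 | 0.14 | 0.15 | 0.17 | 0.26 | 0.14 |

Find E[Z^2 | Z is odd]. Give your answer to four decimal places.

P(Z is odd) = 0.14 + 0.17 + 0.14 = 0.45.
E[Z^2 | Z is odd] = [1·0.14 + 9·0.17 + 25·0.14] / 0.45
 = 5.17 / 0.45
 = 517/45

11.4889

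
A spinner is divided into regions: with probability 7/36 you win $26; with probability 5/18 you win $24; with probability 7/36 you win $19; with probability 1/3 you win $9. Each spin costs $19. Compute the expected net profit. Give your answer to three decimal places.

-0.583

E[payout] = 26·7/36 + 24·5/18 + 19·7/36 + 9·1/3
 = 91/18 + 20/3 + 133/36 + 3
 = 221/12
Net = 221/12 - 19 = -7/12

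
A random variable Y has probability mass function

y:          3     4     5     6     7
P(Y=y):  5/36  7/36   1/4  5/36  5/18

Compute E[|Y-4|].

1.5

E[|Y-4|] = Σ |y-4|·P(Y=y)
 = 1·5/36 + 0·7/36 + 1·1/4 + 2·5/36 + 3·5/18
 = 5/36 + 0 + 1/4 + 5/18 + 5/6
 = 3/2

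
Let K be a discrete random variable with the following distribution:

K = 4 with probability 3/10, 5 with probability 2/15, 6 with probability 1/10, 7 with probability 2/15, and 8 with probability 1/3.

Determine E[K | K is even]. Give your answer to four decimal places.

6.0909

P(K is even) = 3/10 + 1/10 + 1/3 = 11/15.
E[K | K is even] = [4·3/10 + 6·1/10 + 8·1/3] / (11/15)
 = 67/15 / (11/15)
 = 67/11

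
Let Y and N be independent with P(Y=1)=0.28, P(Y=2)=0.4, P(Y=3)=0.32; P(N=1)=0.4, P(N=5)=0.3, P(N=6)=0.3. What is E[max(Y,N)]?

4.116

E[max(Y,N)] = Σ_y Σ_n max(y,n) · P(Y=y)P(N=n)
 = 1·0.112 + 5·0.084 + 6·0.084 + 2·0.16 + 5·0.12 + 6·0.12 + 3·0.128 + 5·0.096 + 6·0.096
 = 0.112 + 0.42 + 0.504 + 0.32 + 0.6 + 0.72 + 0.384 + 0.48 + 0.576
 = 4.116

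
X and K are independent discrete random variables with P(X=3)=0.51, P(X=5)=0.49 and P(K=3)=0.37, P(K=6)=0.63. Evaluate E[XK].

19.4622

E[XK] = Σ_x Σ_k xk · P(X=x)P(K=k)
 = 9·0.1887 + 18·0.3213 + 15·0.1813 + 30·0.3087
 = 1.6983 + 5.7834 + 2.7195 + 9.261
 = 19.4622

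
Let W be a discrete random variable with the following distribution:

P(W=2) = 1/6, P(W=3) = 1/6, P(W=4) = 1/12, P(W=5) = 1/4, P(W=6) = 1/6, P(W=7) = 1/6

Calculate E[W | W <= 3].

2.5

P(W <= 3) = 1/6 + 1/6 = 1/3.
E[W | W <= 3] = [2·1/6 + 3·1/6] / (1/3)
 = 5/6 / (1/3)
 = 5/2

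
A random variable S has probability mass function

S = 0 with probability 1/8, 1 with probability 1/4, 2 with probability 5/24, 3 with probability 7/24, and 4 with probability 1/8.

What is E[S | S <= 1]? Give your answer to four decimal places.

P(S <= 1) = 1/8 + 1/4 = 3/8.
E[S | S <= 1] = [0·1/8 + 1·1/4] / (3/8)
 = 1/4 / (3/8)
 = 2/3

0.6667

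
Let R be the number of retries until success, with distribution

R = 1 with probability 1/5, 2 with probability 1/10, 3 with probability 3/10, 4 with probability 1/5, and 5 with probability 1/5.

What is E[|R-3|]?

E[|R-3|] = Σ |r-3|·P(R=r)
 = 2·1/5 + 1·1/10 + 0·3/10 + 1·1/5 + 2·1/5
 = 2/5 + 1/10 + 0 + 1/5 + 2/5
 = 11/10

1.1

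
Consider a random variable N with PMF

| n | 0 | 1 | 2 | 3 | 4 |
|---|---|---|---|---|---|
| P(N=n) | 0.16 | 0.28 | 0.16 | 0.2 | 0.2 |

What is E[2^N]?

E[2^N] = Σ 2^n·P(N=n)
 = 1·0.16 + 2·0.28 + 4·0.16 + 8·0.2 + 16·0.2
 = 0.16 + 0.56 + 0.64 + 1.6 + 3.2
 = 6.16

6.16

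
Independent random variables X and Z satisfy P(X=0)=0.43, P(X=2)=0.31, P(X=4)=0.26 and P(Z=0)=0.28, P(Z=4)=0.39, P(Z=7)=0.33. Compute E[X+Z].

E[X+Z] = Σ_x Σ_z (x+z) · P(X=x)P(Z=z)
 = 0·0.1204 + 4·0.1677 + 7·0.1419 + 2·0.0868 + 6·0.1209 + 9·0.1023 + 4·0.0728 + 8·0.1014 + 11·0.0858
 = 0 + 0.6708 + 0.9933 + 0.1736 + 0.7254 + 0.9207 + 0.2912 + 0.8112 + 0.9438
 = 5.53

5.53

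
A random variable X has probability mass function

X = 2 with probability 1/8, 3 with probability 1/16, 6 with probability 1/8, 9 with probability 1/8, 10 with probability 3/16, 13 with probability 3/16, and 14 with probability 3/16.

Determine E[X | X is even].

P(X is even) = 1/8 + 1/8 + 3/16 + 3/16 = 5/8.
E[X | X is even] = [2·1/8 + 6·1/8 + 10·3/16 + 14·3/16] / (5/8)
 = 11/2 / (5/8)
 = 44/5

8.8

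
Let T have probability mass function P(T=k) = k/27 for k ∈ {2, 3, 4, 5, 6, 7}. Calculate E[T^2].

E[T^2] = Σ t^2·P(T=t)
 = 4·2/27 + 9·1/9 + 16·4/27 + 25·5/27 + 36·2/9 + 49·7/27
 = 8/27 + 1 + 64/27 + 125/27 + 8 + 343/27
 = 29

29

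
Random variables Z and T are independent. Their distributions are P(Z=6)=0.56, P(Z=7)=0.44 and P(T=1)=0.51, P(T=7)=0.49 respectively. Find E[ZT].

25.3736

E[ZT] = Σ_z Σ_t zt · P(Z=z)P(T=t)
 = 6·0.2856 + 42·0.2744 + 7·0.2244 + 49·0.2156
 = 1.7136 + 11.5248 + 1.5708 + 10.5644
 = 25.3736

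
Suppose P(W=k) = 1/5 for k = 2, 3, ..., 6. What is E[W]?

4

E[W] = Σ w·P(W=w)
 = 2·1/5 + 3·1/5 + 4·1/5 + 5·1/5 + 6·1/5
 = 2/5 + 3/5 + 4/5 + 1 + 6/5
 = 4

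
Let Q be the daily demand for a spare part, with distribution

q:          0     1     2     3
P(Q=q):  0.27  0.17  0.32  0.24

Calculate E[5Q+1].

8.65

E[5Q+1] = Σ (5q+1)·P(Q=q)
 = 1·0.27 + 6·0.17 + 11·0.32 + 16·0.24
 = 0.27 + 1.02 + 3.52 + 3.84
 = 8.65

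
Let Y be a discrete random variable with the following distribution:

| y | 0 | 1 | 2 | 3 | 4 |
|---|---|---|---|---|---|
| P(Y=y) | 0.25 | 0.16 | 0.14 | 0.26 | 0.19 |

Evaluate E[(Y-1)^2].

E[(Y-1)^2] = Σ (y-1)^2·P(Y=y)
 = 1·0.25 + 0·0.16 + 1·0.14 + 4·0.26 + 9·0.19
 = 0.25 + 0 + 0.14 + 1.04 + 1.71
 = 3.14

3.14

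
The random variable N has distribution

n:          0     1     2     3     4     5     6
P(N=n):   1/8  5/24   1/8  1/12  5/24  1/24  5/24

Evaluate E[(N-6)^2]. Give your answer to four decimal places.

13.3333

E[(N-6)^2] = Σ (n-6)^2·P(N=n)
 = 36·1/8 + 25·5/24 + 16·1/8 + 9·1/12 + 4·5/24 + 1·1/24 + 0·5/24
 = 9/2 + 125/24 + 2 + 3/4 + 5/6 + 1/24 + 0
 = 40/3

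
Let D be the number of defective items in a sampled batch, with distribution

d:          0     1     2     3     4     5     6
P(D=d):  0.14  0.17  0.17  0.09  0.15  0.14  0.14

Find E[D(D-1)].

9.68

E[D(D-1)] = Σ d(d-1)·P(D=d)
 = 0·0.14 + 0·0.17 + 2·0.17 + 6·0.09 + 12·0.15 + 20·0.14 + 30·0.14
 = 0 + 0 + 0.34 + 0.54 + 1.8 + 2.8 + 4.2
 = 9.68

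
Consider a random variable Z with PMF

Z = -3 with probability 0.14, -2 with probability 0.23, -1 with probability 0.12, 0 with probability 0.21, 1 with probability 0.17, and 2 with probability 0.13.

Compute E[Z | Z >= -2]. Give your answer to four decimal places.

P(Z >= -2) = 0.23 + 0.12 + 0.21 + 0.17 + 0.13 = 0.86.
E[Z | Z >= -2] = [(-2)·0.23 + (-1)·0.12 + 0·0.21 + 1·0.17 + 2·0.13] / 0.86
 = -0.15 / 0.86
 = -15/86

-0.1744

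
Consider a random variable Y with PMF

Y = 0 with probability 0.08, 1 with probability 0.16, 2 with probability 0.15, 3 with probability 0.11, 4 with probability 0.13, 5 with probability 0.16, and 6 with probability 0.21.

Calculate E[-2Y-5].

-11.74

E[-2Y-5] = Σ (-2y-5)·P(Y=y)
 = (-5)·0.08 + (-7)·0.16 + (-9)·0.15 + (-11)·0.11 + (-13)·0.13 + (-15)·0.16 + (-17)·0.21
 = (-0.4) + (-1.12) + (-1.35) + (-1.21) + (-1.69) + (-2.4) + (-3.57)
 = -11.74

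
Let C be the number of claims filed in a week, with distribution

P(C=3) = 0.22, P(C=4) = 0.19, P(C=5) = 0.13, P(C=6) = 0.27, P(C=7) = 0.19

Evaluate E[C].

5.02

E[C] = Σ c·P(C=c)
 = 3·0.22 + 4·0.19 + 5·0.13 + 6·0.27 + 7·0.19
 = 0.66 + 0.76 + 0.65 + 1.62 + 1.33
 = 5.02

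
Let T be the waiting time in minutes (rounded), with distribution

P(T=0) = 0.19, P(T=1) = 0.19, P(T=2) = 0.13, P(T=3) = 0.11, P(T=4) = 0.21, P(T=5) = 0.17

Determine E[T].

2.47

E[T] = Σ t·P(T=t)
 = 0·0.19 + 1·0.19 + 2·0.13 + 3·0.11 + 4·0.21 + 5·0.17
 = 0 + 0.19 + 0.26 + 0.33 + 0.84 + 0.85
 = 2.47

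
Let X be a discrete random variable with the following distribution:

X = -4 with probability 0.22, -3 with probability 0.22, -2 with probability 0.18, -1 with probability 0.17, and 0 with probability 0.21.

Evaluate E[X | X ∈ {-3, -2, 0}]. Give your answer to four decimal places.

P(X ∈ {-3, -2, 0}) = 0.22 + 0.18 + 0.21 = 0.61.
E[X | X ∈ {-3, -2, 0}] = [(-3)·0.22 + (-2)·0.18 + 0·0.21] / 0.61
 = -1.02 / 0.61
 = -102/61

-1.6721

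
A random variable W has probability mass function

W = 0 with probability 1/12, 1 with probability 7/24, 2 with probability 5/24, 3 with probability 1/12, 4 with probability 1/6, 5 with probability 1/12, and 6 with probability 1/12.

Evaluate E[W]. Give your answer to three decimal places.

E[W] = Σ w·P(W=w)
 = 0·1/12 + 1·7/24 + 2·5/24 + 3·1/12 + 4·1/6 + 5·1/12 + 6·1/12
 = 0 + 7/24 + 5/12 + 1/4 + 2/3 + 5/12 + 1/2
 = 61/24

2.542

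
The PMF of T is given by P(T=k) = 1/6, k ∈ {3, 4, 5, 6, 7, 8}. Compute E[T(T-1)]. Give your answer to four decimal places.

27.6667

E[T(T-1)] = Σ t(t-1)·P(T=t)
 = 6·1/6 + 12·1/6 + 20·1/6 + 30·1/6 + 42·1/6 + 56·1/6
 = 1 + 2 + 10/3 + 5 + 7 + 28/3
 = 83/3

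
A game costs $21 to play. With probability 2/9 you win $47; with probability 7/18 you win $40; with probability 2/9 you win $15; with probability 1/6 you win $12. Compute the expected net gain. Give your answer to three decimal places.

E[payout] = 47·2/9 + 40·7/18 + 15·2/9 + 12·1/6
 = 94/9 + 140/9 + 10/3 + 2
 = 94/3
Net = 94/3 - 21 = 31/3

10.333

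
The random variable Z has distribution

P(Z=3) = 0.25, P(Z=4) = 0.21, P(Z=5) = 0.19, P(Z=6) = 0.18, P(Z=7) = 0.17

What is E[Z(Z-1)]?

20.36

E[Z(Z-1)] = Σ z(z-1)·P(Z=z)
 = 6·0.25 + 12·0.21 + 20·0.19 + 30·0.18 + 42·0.17
 = 1.5 + 2.52 + 3.8 + 5.4 + 7.14
 = 20.36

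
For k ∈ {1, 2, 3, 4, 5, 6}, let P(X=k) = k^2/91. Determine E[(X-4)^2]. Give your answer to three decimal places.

E[(X-4)^2] = Σ (x-4)^2·P(X=x)
 = 9·1/91 + 4·4/91 + 1·9/91 + 0·16/91 + 1·25/91 + 4·36/91
 = 9/91 + 16/91 + 9/91 + 0 + 25/91 + 144/91
 = 29/13

2.231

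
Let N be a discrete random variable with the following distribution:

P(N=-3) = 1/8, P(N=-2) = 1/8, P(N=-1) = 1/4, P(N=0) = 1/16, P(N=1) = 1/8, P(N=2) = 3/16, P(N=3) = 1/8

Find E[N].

E[N] = Σ n·P(N=n)
 = (-3)·1/8 + (-2)·1/8 + (-1)·1/4 + 0·1/16 + 1·1/8 + 2·3/16 + 3·1/8
 = (-3/8) + (-1/4) + (-1/4) + 0 + 1/8 + 3/8 + 3/8
 = 0

0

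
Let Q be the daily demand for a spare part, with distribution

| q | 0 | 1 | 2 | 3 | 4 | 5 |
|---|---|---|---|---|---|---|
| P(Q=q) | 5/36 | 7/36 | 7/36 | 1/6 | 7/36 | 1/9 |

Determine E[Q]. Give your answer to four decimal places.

E[Q] = Σ q·P(Q=q)
 = 0·5/36 + 1·7/36 + 2·7/36 + 3·1/6 + 4·7/36 + 5·1/9
 = 0 + 7/36 + 7/18 + 1/2 + 7/9 + 5/9
 = 29/12

2.4167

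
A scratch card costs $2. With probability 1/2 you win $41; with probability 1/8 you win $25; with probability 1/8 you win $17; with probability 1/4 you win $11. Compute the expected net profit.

E[payout] = 41·1/2 + 25·1/8 + 17·1/8 + 11·1/4
 = 41/2 + 25/8 + 17/8 + 11/4
 = 57/2
Net = 57/2 - 2 = 53/2

26.5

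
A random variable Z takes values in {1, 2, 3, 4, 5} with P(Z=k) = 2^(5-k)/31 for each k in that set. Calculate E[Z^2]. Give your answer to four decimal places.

4.5484

E[Z^2] = Σ z^2·P(Z=z)
 = 1·16/31 + 4·8/31 + 9·4/31 + 16·2/31 + 25·1/31
 = 16/31 + 32/31 + 36/31 + 32/31 + 25/31
 = 141/31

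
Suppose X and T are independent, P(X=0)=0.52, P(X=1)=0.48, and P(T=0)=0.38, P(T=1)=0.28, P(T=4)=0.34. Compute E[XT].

0.7872

E[XT] = Σ_x Σ_t xt · P(X=x)P(T=t)
 = 0·0.1976 + 0·0.1456 + 0·0.1768 + 0·0.1824 + 1·0.1344 + 4·0.1632
 = 0 + 0 + 0 + 0 + 0.1344 + 0.6528
 = 0.7872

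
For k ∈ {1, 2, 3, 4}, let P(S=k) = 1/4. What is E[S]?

E[S] = Σ s·P(S=s)
 = 1·1/4 + 2·1/4 + 3·1/4 + 4·1/4
 = 1/4 + 1/2 + 3/4 + 1
 = 5/2

2.5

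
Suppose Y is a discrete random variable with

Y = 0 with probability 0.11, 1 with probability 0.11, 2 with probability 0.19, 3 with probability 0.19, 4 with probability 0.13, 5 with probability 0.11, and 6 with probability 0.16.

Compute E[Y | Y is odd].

3

P(Y is odd) = 0.11 + 0.19 + 0.11 = 0.41.
E[Y | Y is odd] = [1·0.11 + 3·0.19 + 5·0.11] / 0.41
 = 1.23 / 0.41
 = 3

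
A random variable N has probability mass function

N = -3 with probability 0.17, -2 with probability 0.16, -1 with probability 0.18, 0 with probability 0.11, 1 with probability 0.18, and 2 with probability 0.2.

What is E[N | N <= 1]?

P(N <= 1) = 0.17 + 0.16 + 0.18 + 0.11 + 0.18 = 0.8.
E[N | N <= 1] = [(-3)·0.17 + (-2)·0.16 + (-1)·0.18 + 0·0.11 + 1·0.18] / 0.8
 = -0.83 / 0.8
 = -83/80

-1.0375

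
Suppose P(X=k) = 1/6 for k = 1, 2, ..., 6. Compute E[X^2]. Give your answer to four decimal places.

E[X^2] = Σ x^2·P(X=x)
 = 1·1/6 + 4·1/6 + 9·1/6 + 16·1/6 + 25·1/6 + 36·1/6
 = 1/6 + 2/3 + 3/2 + 8/3 + 25/6 + 6
 = 91/6

15.1667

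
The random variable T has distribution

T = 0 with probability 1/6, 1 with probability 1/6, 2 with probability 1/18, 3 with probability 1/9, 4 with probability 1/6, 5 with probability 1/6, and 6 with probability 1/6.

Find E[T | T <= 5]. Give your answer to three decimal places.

P(T <= 5) = 1/6 + 1/6 + 1/18 + 1/9 + 1/6 + 1/6 = 5/6.
E[T | T <= 5] = [0·1/6 + 1·1/6 + 2·1/18 + 3·1/9 + 4·1/6 + 5·1/6] / (5/6)
 = 19/9 / (5/6)
 = 38/15

2.533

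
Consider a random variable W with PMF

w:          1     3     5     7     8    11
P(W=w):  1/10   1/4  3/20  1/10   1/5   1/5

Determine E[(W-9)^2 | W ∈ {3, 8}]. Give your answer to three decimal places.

20.444

P(W ∈ {3, 8}) = 1/4 + 1/5 = 9/20.
E[(W-9)^2 | W ∈ {3, 8}] = [36·1/4 + 1·1/5] / (9/20)
 = 46/5 / (9/20)
 = 184/9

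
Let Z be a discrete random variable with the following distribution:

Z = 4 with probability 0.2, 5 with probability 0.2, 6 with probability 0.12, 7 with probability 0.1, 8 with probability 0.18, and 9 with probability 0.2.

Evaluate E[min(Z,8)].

6.26

E[min(Z,8)] = Σ min(z,8)·P(Z=z)
 = 4·0.2 + 5·0.2 + 6·0.12 + 7·0.1 + 8·0.18 + 8·0.2
 = 0.8 + 1 + 0.72 + 0.7 + 1.44 + 1.6
 = 6.26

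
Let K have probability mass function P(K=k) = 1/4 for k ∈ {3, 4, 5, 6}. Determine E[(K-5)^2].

E[(K-5)^2] = Σ (k-5)^2·P(K=k)
 = 4·1/4 + 1·1/4 + 0·1/4 + 1·1/4
 = 1 + 1/4 + 0 + 1/4
 = 3/2

1.5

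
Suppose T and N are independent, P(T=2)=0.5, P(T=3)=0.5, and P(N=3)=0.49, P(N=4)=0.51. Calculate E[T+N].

E[T+N] = Σ_t Σ_n (t+n) · P(T=t)P(N=n)
 = 5·0.245 + 6·0.255 + 6·0.245 + 7·0.255
 = 1.225 + 1.53 + 1.47 + 1.785
 = 6.01

6.01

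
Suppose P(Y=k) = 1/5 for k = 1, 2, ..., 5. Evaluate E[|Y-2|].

E[|Y-2|] = Σ |y-2|·P(Y=y)
 = 1·1/5 + 0·1/5 + 1·1/5 + 2·1/5 + 3·1/5
 = 1/5 + 0 + 1/5 + 2/5 + 3/5
 = 7/5

1.4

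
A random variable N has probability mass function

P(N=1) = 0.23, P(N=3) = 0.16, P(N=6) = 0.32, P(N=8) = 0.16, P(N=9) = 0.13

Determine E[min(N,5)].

3.76

E[min(N,5)] = Σ min(n,5)·P(N=n)
 = 1·0.23 + 3·0.16 + 5·0.32 + 5·0.16 + 5·0.13
 = 0.23 + 0.48 + 1.6 + 0.8 + 0.65
 = 3.76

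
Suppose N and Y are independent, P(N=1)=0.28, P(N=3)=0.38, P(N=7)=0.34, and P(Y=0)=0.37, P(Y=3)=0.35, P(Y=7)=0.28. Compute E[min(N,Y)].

E[min(N,Y)] = Σ_n Σ_y min(n,y) · P(N=n)P(Y=y)
 = 0·0.1036 + 1·0.098 + 1·0.0784 + 0·0.1406 + 3·0.133 + 3·0.1064 + 0·0.1258 + 3·0.119 + 7·0.0952
 = 0 + 0.098 + 0.0784 + 0 + 0.399 + 0.3192 + 0 + 0.357 + 0.6664
 = 1.918

1.918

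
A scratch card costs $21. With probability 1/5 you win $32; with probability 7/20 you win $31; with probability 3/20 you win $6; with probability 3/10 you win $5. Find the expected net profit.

-1.35

E[payout] = 32·1/5 + 31·7/20 + 6·3/20 + 5·3/10
 = 32/5 + 217/20 + 9/10 + 3/2
 = 393/20
Net = 393/20 - 21 = -27/20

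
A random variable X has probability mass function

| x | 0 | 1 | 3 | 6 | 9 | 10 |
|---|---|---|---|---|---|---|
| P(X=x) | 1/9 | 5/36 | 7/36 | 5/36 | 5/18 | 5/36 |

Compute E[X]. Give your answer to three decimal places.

5.444

E[X] = Σ x·P(X=x)
 = 0·1/9 + 1·5/36 + 3·7/36 + 6·5/36 + 9·5/18 + 10·5/36
 = 0 + 5/36 + 7/12 + 5/6 + 5/2 + 25/18
 = 49/9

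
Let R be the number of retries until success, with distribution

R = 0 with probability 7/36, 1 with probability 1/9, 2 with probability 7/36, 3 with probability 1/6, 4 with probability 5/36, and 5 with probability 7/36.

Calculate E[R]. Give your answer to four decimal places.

E[R] = Σ r·P(R=r)
 = 0·7/36 + 1·1/9 + 2·7/36 + 3·1/6 + 4·5/36 + 5·7/36
 = 0 + 1/9 + 7/18 + 1/2 + 5/9 + 35/36
 = 91/36

2.5278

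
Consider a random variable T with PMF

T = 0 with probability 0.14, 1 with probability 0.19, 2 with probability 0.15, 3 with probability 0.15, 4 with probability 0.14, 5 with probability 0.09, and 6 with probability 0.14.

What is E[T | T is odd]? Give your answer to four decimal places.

2.5349

P(T is odd) = 0.19 + 0.15 + 0.09 = 0.43.
E[T | T is odd] = [1·0.19 + 3·0.15 + 5·0.09] / 0.43
 = 1.09 / 0.43
 = 109/43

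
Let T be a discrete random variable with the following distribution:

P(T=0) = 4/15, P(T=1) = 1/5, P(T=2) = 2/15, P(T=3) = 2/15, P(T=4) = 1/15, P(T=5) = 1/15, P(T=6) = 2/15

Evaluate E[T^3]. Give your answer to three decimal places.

E[T^3] = Σ t^3·P(T=t)
 = 0·4/15 + 1·1/5 + 8·2/15 + 27·2/15 + 64·1/15 + 125·1/15 + 216·2/15
 = 0 + 1/5 + 16/15 + 18/5 + 64/15 + 25/3 + 144/5
 = 694/15

46.267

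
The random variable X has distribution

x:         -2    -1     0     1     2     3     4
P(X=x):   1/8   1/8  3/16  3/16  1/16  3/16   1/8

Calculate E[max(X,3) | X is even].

P(X is even) = 1/8 + 3/16 + 1/16 + 1/8 = 1/2.
E[max(X,3) | X is even] = [3·1/8 + 3·3/16 + 3·1/16 + 4·1/8] / (1/2)
 = 13/8 / (1/2)
 = 13/4

3.25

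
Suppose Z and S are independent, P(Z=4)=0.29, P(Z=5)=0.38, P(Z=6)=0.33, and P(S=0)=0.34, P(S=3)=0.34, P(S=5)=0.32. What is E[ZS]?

13.2048

E[ZS] = Σ_z Σ_s zs · P(Z=z)P(S=s)
 = 0·0.0986 + 12·0.0986 + 20·0.0928 + 0·0.1292 + 15·0.1292 + 25·0.1216 + 0·0.1122 + 18·0.1122 + 30·0.1056
 = 0 + 1.1832 + 1.856 + 0 + 1.938 + 3.04 + 0 + 2.0196 + 3.168
 = 13.2048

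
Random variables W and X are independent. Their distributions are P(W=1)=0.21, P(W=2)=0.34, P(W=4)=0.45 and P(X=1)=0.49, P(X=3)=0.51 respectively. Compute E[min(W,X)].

1.6324

E[min(W,X)] = Σ_w Σ_x min(w,x) · P(W=w)P(X=x)
 = 1·0.1029 + 1·0.1071 + 1·0.1666 + 2·0.1734 + 1·0.2205 + 3·0.2295
 = 0.1029 + 0.1071 + 0.1666 + 0.3468 + 0.2205 + 0.6885
 = 1.6324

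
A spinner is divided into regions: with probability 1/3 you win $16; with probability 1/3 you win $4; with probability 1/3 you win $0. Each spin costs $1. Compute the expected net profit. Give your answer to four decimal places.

5.6667

E[payout] = 16·1/3 + 4·1/3 + 0·1/3
 = 16/3 + 4/3 + 0
 = 20/3
Net = 20/3 - 1 = 17/3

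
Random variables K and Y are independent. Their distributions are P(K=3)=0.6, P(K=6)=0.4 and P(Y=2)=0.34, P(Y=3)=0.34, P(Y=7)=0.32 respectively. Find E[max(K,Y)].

E[max(K,Y)] = Σ_k Σ_y max(k,y) · P(K=k)P(Y=y)
 = 3·0.204 + 3·0.204 + 7·0.192 + 6·0.136 + 6·0.136 + 7·0.128
 = 0.612 + 0.612 + 1.344 + 0.816 + 0.816 + 0.896
 = 5.096

5.096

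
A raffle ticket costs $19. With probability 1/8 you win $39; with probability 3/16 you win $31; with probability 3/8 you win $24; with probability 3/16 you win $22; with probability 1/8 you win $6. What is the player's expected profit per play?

E[payout] = 39·1/8 + 31·3/16 + 24·3/8 + 22·3/16 + 6·1/8
 = 39/8 + 93/16 + 9 + 33/8 + 3/4
 = 393/16
Net = 393/16 - 19 = 89/16

5.5625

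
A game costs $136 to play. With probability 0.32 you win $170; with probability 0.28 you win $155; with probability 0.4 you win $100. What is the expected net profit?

1.8

E[payout] = 170·0.32 + 155·0.28 + 100·0.4
 = 54.4 + 43.4 + 40
 = 137.8
Net = 137.8 - 136 = 1.8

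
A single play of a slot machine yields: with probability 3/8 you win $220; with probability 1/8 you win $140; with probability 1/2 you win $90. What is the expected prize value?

E[payout] = 220·3/8 + 140·1/8 + 90·1/2
 = 165/2 + 35/2 + 45
 = 145

145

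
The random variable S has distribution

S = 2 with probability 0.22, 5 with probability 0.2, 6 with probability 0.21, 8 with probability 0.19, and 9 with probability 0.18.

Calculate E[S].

5.84

E[S] = Σ s·P(S=s)
 = 2·0.22 + 5·0.2 + 6·0.21 + 8·0.19 + 9·0.18
 = 0.44 + 1 + 1.26 + 1.52 + 1.62
 = 5.84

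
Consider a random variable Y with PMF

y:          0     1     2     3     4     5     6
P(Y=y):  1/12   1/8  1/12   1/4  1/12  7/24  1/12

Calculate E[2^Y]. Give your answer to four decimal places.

18.6667

E[2^Y] = Σ 2^y·P(Y=y)
 = 1·1/12 + 2·1/8 + 4·1/12 + 8·1/4 + 16·1/12 + 32·7/24 + 64·1/12
 = 1/12 + 1/4 + 1/3 + 2 + 4/3 + 28/3 + 16/3
 = 56/3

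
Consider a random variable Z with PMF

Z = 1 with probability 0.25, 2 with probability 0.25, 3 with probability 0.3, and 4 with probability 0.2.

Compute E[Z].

E[Z] = Σ z·P(Z=z)
 = 1·0.25 + 2·0.25 + 3·0.3 + 4·0.2
 = 0.25 + 0.5 + 0.9 + 0.8
 = 2.45

2.45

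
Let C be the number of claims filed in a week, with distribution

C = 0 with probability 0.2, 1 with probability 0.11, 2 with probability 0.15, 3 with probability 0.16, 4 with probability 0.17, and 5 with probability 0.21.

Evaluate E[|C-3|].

E[|C-3|] = Σ |c-3|·P(C=c)
 = 3·0.2 + 2·0.11 + 1·0.15 + 0·0.16 + 1·0.17 + 2·0.21
 = 0.6 + 0.22 + 0.15 + 0 + 0.17 + 0.42
 = 1.56

1.56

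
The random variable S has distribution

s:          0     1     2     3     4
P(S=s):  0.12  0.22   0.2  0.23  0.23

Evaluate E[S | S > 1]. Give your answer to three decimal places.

P(S > 1) = 0.2 + 0.23 + 0.23 = 0.66.
E[S | S > 1] = [2·0.2 + 3·0.23 + 4·0.23] / 0.66
 = 2.01 / 0.66
 = 67/22

3.045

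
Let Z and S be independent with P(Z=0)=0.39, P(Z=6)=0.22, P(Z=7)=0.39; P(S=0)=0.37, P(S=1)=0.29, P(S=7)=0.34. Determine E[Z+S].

E[Z+S] = Σ_z Σ_s (z+s) · P(Z=z)P(S=s)
 = 0·0.1443 + 1·0.1131 + 7·0.1326 + 6·0.0814 + 7·0.0638 + 13·0.0748 + 7·0.1443 + 8·0.1131 + 14·0.1326
 = 0 + 0.1131 + 0.9282 + 0.4884 + 0.4466 + 0.9724 + 1.0101 + 0.9048 + 1.8564
 = 6.72

6.72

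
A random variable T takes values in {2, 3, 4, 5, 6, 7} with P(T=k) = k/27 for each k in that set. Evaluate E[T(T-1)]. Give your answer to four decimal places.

E[T(T-1)] = Σ t(t-1)·P(T=t)
 = 2·2/27 + 6·1/9 + 12·4/27 + 20·5/27 + 30·2/9 + 42·7/27
 = 4/27 + 2/3 + 16/9 + 100/27 + 20/3 + 98/9
 = 644/27

23.8519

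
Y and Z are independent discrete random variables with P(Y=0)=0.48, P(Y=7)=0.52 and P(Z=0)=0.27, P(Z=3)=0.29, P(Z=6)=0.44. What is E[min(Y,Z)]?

1.8252

E[min(Y,Z)] = Σ_y Σ_z min(y,z) · P(Y=y)P(Z=z)
 = 0·0.1296 + 0·0.1392 + 0·0.2112 + 0·0.1404 + 3·0.1508 + 6·0.2288
 = 0 + 0 + 0 + 0 + 0.4524 + 1.3728
 = 1.8252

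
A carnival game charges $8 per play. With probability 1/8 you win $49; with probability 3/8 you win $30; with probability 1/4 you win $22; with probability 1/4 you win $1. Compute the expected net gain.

15.125

E[payout] = 49·1/8 + 30·3/8 + 22·1/4 + 1·1/4
 = 49/8 + 45/4 + 11/2 + 1/4
 = 185/8
Net = 185/8 - 8 = 121/8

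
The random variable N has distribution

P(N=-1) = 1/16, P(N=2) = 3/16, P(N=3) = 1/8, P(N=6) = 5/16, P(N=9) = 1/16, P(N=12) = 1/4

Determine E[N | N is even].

7

P(N is even) = 3/16 + 5/16 + 1/4 = 3/4.
E[N | N is even] = [2·3/16 + 6·5/16 + 12·1/4] / (3/4)
 = 21/4 / (3/4)
 = 7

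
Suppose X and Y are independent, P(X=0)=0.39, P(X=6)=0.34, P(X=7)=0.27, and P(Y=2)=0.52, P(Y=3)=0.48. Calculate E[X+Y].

6.41

E[X+Y] = Σ_x Σ_y (x+y) · P(X=x)P(Y=y)
 = 2·0.2028 + 3·0.1872 + 8·0.1768 + 9·0.1632 + 9·0.1404 + 10·0.1296
 = 0.4056 + 0.5616 + 1.4144 + 1.4688 + 1.2636 + 1.296
 = 6.41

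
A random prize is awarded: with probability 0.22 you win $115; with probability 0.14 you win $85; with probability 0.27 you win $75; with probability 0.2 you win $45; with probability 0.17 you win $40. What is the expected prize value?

73.25

E[payout] = 115·0.22 + 85·0.14 + 75·0.27 + 45·0.2 + 40·0.17
 = 25.3 + 11.9 + 20.25 + 9 + 6.8
 = 73.25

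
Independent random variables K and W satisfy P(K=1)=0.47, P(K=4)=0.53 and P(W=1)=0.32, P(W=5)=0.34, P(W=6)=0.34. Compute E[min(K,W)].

E[min(K,W)] = Σ_k Σ_w min(k,w) · P(K=k)P(W=w)
 = 1·0.1504 + 1·0.1598 + 1·0.1598 + 1·0.1696 + 4·0.1802 + 4·0.1802
 = 0.1504 + 0.1598 + 0.1598 + 0.1696 + 0.7208 + 0.7208
 = 2.0812

2.0812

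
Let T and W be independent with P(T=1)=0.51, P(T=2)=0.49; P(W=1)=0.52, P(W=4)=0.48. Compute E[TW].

E[TW] = Σ_t Σ_w tw · P(T=t)P(W=w)
 = 1·0.2652 + 4·0.2448 + 2·0.2548 + 8·0.2352
 = 0.2652 + 0.9792 + 0.5096 + 1.8816
 = 3.6356

3.6356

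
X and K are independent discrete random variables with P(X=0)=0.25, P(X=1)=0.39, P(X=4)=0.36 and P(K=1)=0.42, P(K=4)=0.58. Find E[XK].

E[XK] = Σ_x Σ_k xk · P(X=x)P(K=k)
 = 0·0.105 + 0·0.145 + 1·0.1638 + 4·0.2262 + 4·0.1512 + 16·0.2088
 = 0 + 0 + 0.1638 + 0.9048 + 0.6048 + 3.3408
 = 5.0142

5.0142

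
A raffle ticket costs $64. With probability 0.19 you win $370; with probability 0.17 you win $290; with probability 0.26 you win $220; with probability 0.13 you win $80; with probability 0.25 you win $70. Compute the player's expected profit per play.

140.7

E[payout] = 370·0.19 + 290·0.17 + 220·0.26 + 80·0.13 + 70·0.25
 = 70.3 + 49.3 + 57.2 + 10.4 + 17.5
 = 204.7
Net = 204.7 - 64 = 140.7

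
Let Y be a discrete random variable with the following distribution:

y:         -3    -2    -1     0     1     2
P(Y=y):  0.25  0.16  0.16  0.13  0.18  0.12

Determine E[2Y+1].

E[2Y+1] = Σ (2y+1)·P(Y=y)
 = (-5)·0.25 + (-3)·0.16 + (-1)·0.16 + 1·0.13 + 3·0.18 + 5·0.12
 = (-1.25) + (-0.48) + (-0.16) + 0.13 + 0.54 + 0.6
 = -0.62

-0.62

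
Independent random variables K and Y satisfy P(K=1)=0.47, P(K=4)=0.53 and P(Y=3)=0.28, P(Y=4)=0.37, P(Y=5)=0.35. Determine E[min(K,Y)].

E[min(K,Y)] = Σ_k Σ_y min(k,y) · P(K=k)P(Y=y)
 = 1·0.1316 + 1·0.1739 + 1·0.1645 + 3·0.1484 + 4·0.1961 + 4·0.1855
 = 0.1316 + 0.1739 + 0.1645 + 0.4452 + 0.7844 + 0.742
 = 2.4416

2.4416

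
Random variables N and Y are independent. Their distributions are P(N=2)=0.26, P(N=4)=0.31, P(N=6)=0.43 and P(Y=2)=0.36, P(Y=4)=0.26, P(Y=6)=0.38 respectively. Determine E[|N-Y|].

E[|N-Y|] = Σ_n Σ_y |n-y| · P(N=n)P(Y=y)
 = 0·0.0936 + 2·0.0676 + 4·0.0988 + 2·0.1116 + 0·0.0806 + 2·0.1178 + 4·0.1548 + 2·0.1118 + 0·0.1634
 = 0 + 0.1352 + 0.3952 + 0.2232 + 0 + 0.2356 + 0.6192 + 0.2236 + 0
 = 1.832

1.832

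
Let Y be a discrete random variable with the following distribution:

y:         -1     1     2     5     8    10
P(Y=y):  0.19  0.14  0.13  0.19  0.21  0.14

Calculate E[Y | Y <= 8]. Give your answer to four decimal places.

P(Y <= 8) = 0.19 + 0.14 + 0.13 + 0.19 + 0.21 = 0.86.
E[Y | Y <= 8] = [(-1)·0.19 + 1·0.14 + 2·0.13 + 5·0.19 + 8·0.21] / 0.86
 = 2.84 / 0.86
 = 142/43

3.3023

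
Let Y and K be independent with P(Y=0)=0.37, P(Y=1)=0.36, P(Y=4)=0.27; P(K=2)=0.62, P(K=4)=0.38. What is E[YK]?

E[YK] = Σ_y Σ_k yk · P(Y=y)P(K=k)
 = 0·0.2294 + 0·0.1406 + 2·0.2232 + 4·0.1368 + 8·0.1674 + 16·0.1026
 = 0 + 0 + 0.4464 + 0.5472 + 1.3392 + 1.6416
 = 3.9744

3.9744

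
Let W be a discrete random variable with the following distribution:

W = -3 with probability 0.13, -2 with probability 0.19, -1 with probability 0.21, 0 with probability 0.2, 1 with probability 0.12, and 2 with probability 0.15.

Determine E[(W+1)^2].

E[(W+1)^2] = Σ (w+1)^2·P(W=w)
 = 4·0.13 + 1·0.19 + 0·0.21 + 1·0.2 + 4·0.12 + 9·0.15
 = 0.52 + 0.19 + 0 + 0.2 + 0.48 + 1.35
 = 2.74

2.74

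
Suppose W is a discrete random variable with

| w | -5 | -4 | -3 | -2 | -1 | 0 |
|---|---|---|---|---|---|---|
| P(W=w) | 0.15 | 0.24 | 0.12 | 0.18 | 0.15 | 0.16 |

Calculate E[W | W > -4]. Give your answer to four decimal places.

-1.4262

P(W > -4) = 0.12 + 0.18 + 0.15 + 0.16 = 0.61.
E[W | W > -4] = [(-3)·0.12 + (-2)·0.18 + (-1)·0.15 + 0·0.16] / 0.61
 = -0.87 / 0.61
 = -87/61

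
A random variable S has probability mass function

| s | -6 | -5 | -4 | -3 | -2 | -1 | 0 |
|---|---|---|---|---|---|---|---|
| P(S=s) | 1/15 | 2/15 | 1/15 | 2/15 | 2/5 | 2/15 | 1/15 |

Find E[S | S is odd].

P(S is odd) = 2/15 + 2/15 + 2/15 = 2/5.
E[S | S is odd] = [(-5)·2/15 + (-3)·2/15 + (-1)·2/15] / (2/5)
 = -6/5 / (2/5)
 = -3

-3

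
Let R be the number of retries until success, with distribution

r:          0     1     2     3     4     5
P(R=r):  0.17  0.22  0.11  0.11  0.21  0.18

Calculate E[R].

2.51

E[R] = Σ r·P(R=r)
 = 0·0.17 + 1·0.22 + 2·0.11 + 3·0.11 + 4·0.21 + 5·0.18
 = 0 + 0.22 + 0.22 + 0.33 + 0.84 + 0.9
 = 2.51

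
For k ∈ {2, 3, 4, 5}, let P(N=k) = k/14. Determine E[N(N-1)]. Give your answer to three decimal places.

12.143

E[N(N-1)] = Σ n(n-1)·P(N=n)
 = 2·1/7 + 6·3/14 + 12·2/7 + 20·5/14
 = 2/7 + 9/7 + 24/7 + 50/7
 = 85/7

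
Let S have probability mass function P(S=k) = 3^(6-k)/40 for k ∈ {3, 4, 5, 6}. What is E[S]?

3.45

E[S] = Σ s·P(S=s)
 = 3·27/40 + 4·9/40 + 5·3/40 + 6·1/40
 = 81/40 + 9/10 + 3/8 + 3/20
 = 69/20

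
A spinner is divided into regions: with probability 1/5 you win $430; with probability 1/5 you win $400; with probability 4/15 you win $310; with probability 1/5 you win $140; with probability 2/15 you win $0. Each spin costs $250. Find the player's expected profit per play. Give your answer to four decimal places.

26.6667

E[payout] = 430·1/5 + 400·1/5 + 310·4/15 + 140·1/5 + 0·2/15
 = 86 + 80 + 248/3 + 28 + 0
 = 830/3
Net = 830/3 - 250 = 80/3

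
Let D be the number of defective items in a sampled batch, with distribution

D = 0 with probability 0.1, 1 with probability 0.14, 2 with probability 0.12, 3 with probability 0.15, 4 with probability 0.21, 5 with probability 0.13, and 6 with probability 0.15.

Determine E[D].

E[D] = Σ d·P(D=d)
 = 0·0.1 + 1·0.14 + 2·0.12 + 3·0.15 + 4·0.21 + 5·0.13 + 6·0.15
 = 0 + 0.14 + 0.24 + 0.45 + 0.84 + 0.65 + 0.9
 = 3.22

3.22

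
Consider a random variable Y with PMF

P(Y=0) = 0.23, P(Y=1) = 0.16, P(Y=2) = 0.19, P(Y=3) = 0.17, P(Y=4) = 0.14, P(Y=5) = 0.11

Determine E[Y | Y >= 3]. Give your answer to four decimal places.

P(Y >= 3) = 0.17 + 0.14 + 0.11 = 0.42.
E[Y | Y >= 3] = [3·0.17 + 4·0.14 + 5·0.11] / 0.42
 = 1.62 / 0.42
 = 27/7

3.8571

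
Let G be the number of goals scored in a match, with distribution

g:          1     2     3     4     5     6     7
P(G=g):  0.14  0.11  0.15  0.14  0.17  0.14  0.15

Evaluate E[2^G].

37.76

E[2^G] = Σ 2^g·P(G=g)
 = 2·0.14 + 4·0.11 + 8·0.15 + 16·0.14 + 32·0.17 + 64·0.14 + 128·0.15
 = 0.28 + 0.44 + 1.2 + 2.24 + 5.44 + 8.96 + 19.2
 = 37.76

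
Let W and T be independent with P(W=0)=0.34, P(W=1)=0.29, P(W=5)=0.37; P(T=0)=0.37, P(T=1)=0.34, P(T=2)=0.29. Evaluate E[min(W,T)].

E[min(W,T)] = Σ_w Σ_t min(w,t) · P(W=w)P(T=t)
 = 0·0.1258 + 0·0.1156 + 0·0.0986 + 0·0.1073 + 1·0.0986 + 1·0.0841 + 0·0.1369 + 1·0.1258 + 2·0.1073
 = 0 + 0 + 0 + 0 + 0.0986 + 0.0841 + 0 + 0.1258 + 0.2146
 = 0.5231

0.5231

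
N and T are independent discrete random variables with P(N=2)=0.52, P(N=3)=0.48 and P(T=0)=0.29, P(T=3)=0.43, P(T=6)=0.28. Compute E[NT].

E[NT] = Σ_n Σ_t nt · P(N=n)P(T=t)
 = 0·0.1508 + 6·0.2236 + 12·0.1456 + 0·0.1392 + 9·0.2064 + 18·0.1344
 = 0 + 1.3416 + 1.7472 + 0 + 1.8576 + 2.4192
 = 7.3656

7.3656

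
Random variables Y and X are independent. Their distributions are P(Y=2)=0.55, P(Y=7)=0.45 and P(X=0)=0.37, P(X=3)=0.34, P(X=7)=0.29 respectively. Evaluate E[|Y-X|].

3.169

E[|Y-X|] = Σ_y Σ_x |y-x| · P(Y=y)P(X=x)
 = 2·0.2035 + 1·0.187 + 5·0.1595 + 7·0.1665 + 4·0.153 + 0·0.1305
 = 0.407 + 0.187 + 0.7975 + 1.1655 + 0.612 + 0
 = 3.169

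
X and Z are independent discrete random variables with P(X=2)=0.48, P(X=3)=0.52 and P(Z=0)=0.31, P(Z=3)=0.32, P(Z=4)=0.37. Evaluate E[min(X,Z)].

1.7388

E[min(X,Z)] = Σ_x Σ_z min(x,z) · P(X=x)P(Z=z)
 = 0·0.1488 + 2·0.1536 + 2·0.1776 + 0·0.1612 + 3·0.1664 + 3·0.1924
 = 0 + 0.3072 + 0.3552 + 0 + 0.4992 + 0.5772
 = 1.7388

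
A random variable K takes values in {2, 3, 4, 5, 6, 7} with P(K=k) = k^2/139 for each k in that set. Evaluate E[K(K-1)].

E[K(K-1)] = Σ k(k-1)·P(K=k)
 = 2·4/139 + 6·9/139 + 12·16/139 + 20·25/139 + 30·36/139 + 42·49/139
 = 8/139 + 54/139 + 192/139 + 500/139 + 1080/139 + 2058/139
 = 28

28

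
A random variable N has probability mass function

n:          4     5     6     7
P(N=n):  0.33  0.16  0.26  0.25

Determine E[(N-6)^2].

1.73

E[(N-6)^2] = Σ (n-6)^2·P(N=n)
 = 4·0.33 + 1·0.16 + 0·0.26 + 1·0.25
 = 1.32 + 0.16 + 0 + 0.25
 = 1.73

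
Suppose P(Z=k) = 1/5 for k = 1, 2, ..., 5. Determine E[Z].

3

E[Z] = Σ z·P(Z=z)
 = 1·1/5 + 2·1/5 + 3·1/5 + 4·1/5 + 5·1/5
 = 1/5 + 2/5 + 3/5 + 4/5 + 1
 = 3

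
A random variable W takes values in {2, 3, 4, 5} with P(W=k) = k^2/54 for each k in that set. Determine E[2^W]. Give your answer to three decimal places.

E[2^W] = Σ 2^w·P(W=w)
 = 4·2/27 + 8·1/6 + 16·8/27 + 32·25/54
 = 8/27 + 4/3 + 128/27 + 400/27
 = 572/27

21.185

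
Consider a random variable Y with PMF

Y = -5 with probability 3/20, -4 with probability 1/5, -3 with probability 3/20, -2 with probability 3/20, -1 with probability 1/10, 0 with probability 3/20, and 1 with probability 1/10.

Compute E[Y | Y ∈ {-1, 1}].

P(Y ∈ {-1, 1}) = 1/10 + 1/10 = 1/5.
E[Y | Y ∈ {-1, 1}] = [(-1)·1/10 + 1·1/10] / (1/5)
 = 0 / (1/5)
 = 0

0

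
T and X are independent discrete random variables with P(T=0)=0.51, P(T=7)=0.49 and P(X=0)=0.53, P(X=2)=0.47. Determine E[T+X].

4.37

E[T+X] = Σ_t Σ_x (t+x) · P(T=t)P(X=x)
 = 0·0.2703 + 2·0.2397 + 7·0.2597 + 9·0.2303
 = 0 + 0.4794 + 1.8179 + 2.0727
 = 4.37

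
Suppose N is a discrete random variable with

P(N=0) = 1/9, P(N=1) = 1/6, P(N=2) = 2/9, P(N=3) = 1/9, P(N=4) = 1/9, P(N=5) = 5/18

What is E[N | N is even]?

2

P(N is even) = 1/9 + 2/9 + 1/9 = 4/9.
E[N | N is even] = [0·1/9 + 2·2/9 + 4·1/9] / (4/9)
 = 8/9 / (4/9)
 = 2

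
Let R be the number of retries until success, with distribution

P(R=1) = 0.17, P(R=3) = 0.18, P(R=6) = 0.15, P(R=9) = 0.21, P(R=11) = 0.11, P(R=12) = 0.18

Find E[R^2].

63.43

E[R^2] = Σ r^2·P(R=r)
 = 1·0.17 + 9·0.18 + 36·0.15 + 81·0.21 + 121·0.11 + 144·0.18
 = 0.17 + 1.62 + 5.4 + 17.01 + 13.31 + 25.92
 = 63.43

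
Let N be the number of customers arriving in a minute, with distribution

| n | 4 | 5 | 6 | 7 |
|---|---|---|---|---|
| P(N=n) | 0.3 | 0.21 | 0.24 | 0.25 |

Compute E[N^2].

30.94

E[N^2] = Σ n^2·P(N=n)
 = 16·0.3 + 25·0.21 + 36·0.24 + 49·0.25
 = 4.8 + 5.25 + 8.64 + 12.25
 = 30.94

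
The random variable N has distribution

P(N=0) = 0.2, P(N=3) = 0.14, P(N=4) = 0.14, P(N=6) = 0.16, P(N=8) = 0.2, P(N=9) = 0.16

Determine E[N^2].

35.02

E[N^2] = Σ n^2·P(N=n)
 = 0·0.2 + 9·0.14 + 16·0.14 + 36·0.16 + 64·0.2 + 81·0.16
 = 0 + 1.26 + 2.24 + 5.76 + 12.8 + 12.96
 = 35.02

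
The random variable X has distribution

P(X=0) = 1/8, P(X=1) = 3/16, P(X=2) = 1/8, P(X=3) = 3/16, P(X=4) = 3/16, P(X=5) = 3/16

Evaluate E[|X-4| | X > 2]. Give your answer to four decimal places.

P(X > 2) = 3/16 + 3/16 + 3/16 = 9/16.
E[|X-4| | X > 2] = [1·3/16 + 0·3/16 + 1·3/16] / (9/16)
 = 3/8 / (9/16)
 = 2/3

0.6667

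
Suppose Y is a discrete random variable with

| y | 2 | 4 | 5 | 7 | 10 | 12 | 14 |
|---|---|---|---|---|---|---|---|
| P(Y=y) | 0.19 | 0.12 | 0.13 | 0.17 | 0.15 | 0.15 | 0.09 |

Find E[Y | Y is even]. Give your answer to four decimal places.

P(Y is even) = 0.19 + 0.12 + 0.15 + 0.15 + 0.09 = 0.7.
E[Y | Y is even] = [2·0.19 + 4·0.12 + 10·0.15 + 12·0.15 + 14·0.09] / 0.7
 = 5.42 / 0.7
 = 271/35

7.7429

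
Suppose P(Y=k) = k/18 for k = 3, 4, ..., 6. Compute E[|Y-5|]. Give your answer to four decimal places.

E[|Y-5|] = Σ |y-5|·P(Y=y)
 = 2·1/6 + 1·2/9 + 0·5/18 + 1·1/3
 = 1/3 + 2/9 + 0 + 1/3
 = 8/9

0.8889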